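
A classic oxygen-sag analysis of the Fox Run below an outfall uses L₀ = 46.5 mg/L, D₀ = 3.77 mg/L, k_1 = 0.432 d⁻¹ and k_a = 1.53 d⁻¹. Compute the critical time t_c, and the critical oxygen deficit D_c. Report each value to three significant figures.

At the critical point dD/dt = 0, so k_1 L₀ e^(−k_1 t) = k_a D. Substituting D(t) from the Streeter–Phelps equation and solving for t gives
t_c = ln[(k_a/k_1)(1 − D₀(k_a−k_1)/(k_1 L₀))] / (k_a−k_1).
Here k_a−k_1 = 1.098 d⁻¹ and 1 − D₀(k_a−k_1)/(k_1 L₀) = 1 − 3.77×1.098/(0.432×46.5) = 0.7939, so
t_c = ln(3.542 × 0.7939) / 1.098 = 1.034 / 1.098 = 0.9416 d.
L(t_c) = L₀ e^(−k_1 t_c) = 46.5 × 0.6658 = 30.96 mg/L, and at the critical point k_a D_c = k_1 L, so D_c = (0.432/1.53) × 30.96 = 8.742 mg/L.

t_c ≈ 0.942 d; D_c ≈ 8.74 mg/L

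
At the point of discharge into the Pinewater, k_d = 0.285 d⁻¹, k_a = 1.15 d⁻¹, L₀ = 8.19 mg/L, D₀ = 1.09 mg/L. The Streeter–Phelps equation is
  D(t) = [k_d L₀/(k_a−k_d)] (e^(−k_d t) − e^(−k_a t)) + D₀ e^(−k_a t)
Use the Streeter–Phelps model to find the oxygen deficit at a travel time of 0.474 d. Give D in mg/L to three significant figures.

D ≈ 1.42 mg/L

k_d L₀/(k_a−k_d) = 0.285×8.19/(1.15−0.285) = 2.334/0.8650 = 2.698 mg/L.
e^(−k_d t) = e^(−0.285×0.4740) = 0.8736; e^(−k_a t) = e^(−1.15×0.4740) = 0.5798.
D = 2.698 × (0.8736 − 0.5798) + 1.09 × 0.5798 = 0.7929 + 0.6320 = 1.425 mg/L.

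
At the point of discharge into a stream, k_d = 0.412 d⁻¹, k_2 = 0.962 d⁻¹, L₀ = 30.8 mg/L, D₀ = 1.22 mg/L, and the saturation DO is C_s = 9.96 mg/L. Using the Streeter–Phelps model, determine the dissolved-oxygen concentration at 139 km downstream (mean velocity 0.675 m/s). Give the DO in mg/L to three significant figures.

DO ≈ 3.52 mg/L

Travel time t = x/v = 139 km / (0.675 m/s) = 139000 m / 0.675 m/s = 205900 s = 2.383 d.
k_d L₀/(k_2−k_d) = 0.412×30.8/(0.962−0.412) = 12.69/0.5500 = 23.07 mg/L.
e^(−k_d t) = e^(−0.412×2.383) = 0.3746; e^(−k_2 t) = e^(−0.962×2.383) = 0.1010.
D = 23.07 × (0.3746 − 0.1010) + 1.22 × 0.1010 = 6.312 + 0.1232 = 6.436 mg/L.
DO = C_s − D = 9.96 − 6.436 = 3.524 mg/L.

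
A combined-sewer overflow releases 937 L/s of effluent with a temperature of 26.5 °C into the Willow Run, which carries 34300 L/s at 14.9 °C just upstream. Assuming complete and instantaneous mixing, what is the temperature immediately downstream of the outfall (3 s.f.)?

Flow-weighted mixing: C = (Q_r C_r + Q_w C_w)/(Q_r + Q_w)
= (34300×14.9 + 937×26.5)/(34300 + 937) = 535900/35240 = 15.21 °C.

15.2 °C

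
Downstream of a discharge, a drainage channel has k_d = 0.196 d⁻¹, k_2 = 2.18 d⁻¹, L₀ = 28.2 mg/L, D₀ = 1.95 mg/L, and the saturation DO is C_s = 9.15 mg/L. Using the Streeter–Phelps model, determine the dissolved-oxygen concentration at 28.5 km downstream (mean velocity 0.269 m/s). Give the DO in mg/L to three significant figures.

DO ≈ 7.02 mg/L

Travel time t = x/v = 28.5 km / (0.269 m/s) = 28500 m / 0.269 m/s = 105900 s = 1.226 d.
k_d L₀/(k_2−k_d) = 0.196×28.2/(2.18−0.196) = 5.527/1.984 = 2.786 mg/L.
e^(−k_d t) = e^(−0.196×1.226) = 0.7864; e^(−k_2 t) = e^(−2.18×1.226) = 0.06903.
D = 2.786 × (0.7864 − 0.06903) + 1.95 × 0.06903 = 1.998 + 0.1346 = 2.133 mg/L.
DO = C_s − D = 9.15 − 2.133 = 7.017 mg/L.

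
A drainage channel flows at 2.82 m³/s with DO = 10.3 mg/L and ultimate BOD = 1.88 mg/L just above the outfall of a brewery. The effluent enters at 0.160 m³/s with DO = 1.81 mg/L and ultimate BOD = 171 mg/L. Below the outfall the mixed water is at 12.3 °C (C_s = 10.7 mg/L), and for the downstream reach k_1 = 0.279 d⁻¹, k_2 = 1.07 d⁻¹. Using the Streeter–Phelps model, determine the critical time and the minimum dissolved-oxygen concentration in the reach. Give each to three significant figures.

t_c ≈ 1.38 d; minimum DO ≈ 8.76 mg/L

Mixed DO = (2.82×10.3 + 0.160×1.81)/(2.82+0.160) = 29.34/2.980 = 9.844 mg/L.
Mixed L₀ = (2.82×1.88 + 0.160×171)/(2.980) = 32.66/2.980 = 10.96 mg/L.
Initial deficit D₀ = C_s − DO₀ = 10.7 − 9.844 = 0.8558 mg/L.
t_c = (1/0.7910) ln[(1.07/0.279)(1 − 0.8558×0.7910/(0.279×10.96))] = 1.264 × ln(2.986) = 1.383 d.
D_c = (0.279/1.07) × 10.96 × e^(−0.279×1.383) = 0.2607 × 10.96 × 0.6799 = 1.943 mg/L.
Minimum DO = 10.7 − 1.943 = 8.757 mg/L.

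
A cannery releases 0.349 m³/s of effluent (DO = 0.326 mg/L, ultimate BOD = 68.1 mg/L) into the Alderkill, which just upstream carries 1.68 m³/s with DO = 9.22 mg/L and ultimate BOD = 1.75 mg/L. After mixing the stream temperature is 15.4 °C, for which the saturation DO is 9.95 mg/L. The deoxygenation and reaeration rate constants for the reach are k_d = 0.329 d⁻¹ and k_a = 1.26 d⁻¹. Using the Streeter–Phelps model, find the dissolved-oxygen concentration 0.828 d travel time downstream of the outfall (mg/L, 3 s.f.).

DO ≈ 7.25 mg/L

Mixed DO = (1.68×9.22 + 0.349×0.326)/(1.68+0.349) = 15.60/2.029 = 7.690 mg/L.
Mixed L₀ = (1.68×1.75 + 0.349×68.1)/(2.029) = 26.71/2.029 = 13.16 mg/L.
Initial deficit D₀ = C_s − DO₀ = 9.95 − 7.690 = 2.260 mg/L.
D(0.828) = [0.329×13.16/(1.26−0.329)](e^(−0.329×0.828) − e^(−1.26×0.828)) + 2.260 e^(−1.26×0.828)
= 4.651 × (0.7615 − 0.3523) + 2.260 × 0.3523 = 2.700 mg/L.
DO = 9.95 − 2.700 = 7.250 mg/L.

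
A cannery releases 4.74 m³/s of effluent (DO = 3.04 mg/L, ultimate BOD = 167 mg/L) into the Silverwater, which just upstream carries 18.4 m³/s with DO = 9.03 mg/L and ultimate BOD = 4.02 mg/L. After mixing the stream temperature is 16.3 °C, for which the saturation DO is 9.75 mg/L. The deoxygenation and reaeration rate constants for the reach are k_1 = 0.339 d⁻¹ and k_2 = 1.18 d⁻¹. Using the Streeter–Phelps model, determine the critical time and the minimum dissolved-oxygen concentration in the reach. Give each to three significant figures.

Mixed DO = (18.4×9.03 + 4.74×3.04)/(18.4+4.74) = 180.6/23.14 = 7.803 mg/L.
Mixed L₀ = (18.4×4.02 + 4.74×167)/(23.14) = 865.5/23.14 = 37.40 mg/L.
Initial deficit D₀ = C_s − DO₀ = 9.75 − 7.803 = 1.947 mg/L.
t_c = (1/0.8410) ln[(1.18/0.339)(1 − 1.947×0.8410/(0.339×37.40))] = 1.189 × ln(3.031) = 1.319 d.
D_c = (0.339/1.18) × 37.40 × e^(−0.339×1.319) = 0.2873 × 37.40 × 0.6395 = 6.872 mg/L.
Minimum DO = 9.75 − 6.872 = 2.878 mg/L.

t_c ≈ 1.32 d; minimum DO ≈ 2.88 mg/L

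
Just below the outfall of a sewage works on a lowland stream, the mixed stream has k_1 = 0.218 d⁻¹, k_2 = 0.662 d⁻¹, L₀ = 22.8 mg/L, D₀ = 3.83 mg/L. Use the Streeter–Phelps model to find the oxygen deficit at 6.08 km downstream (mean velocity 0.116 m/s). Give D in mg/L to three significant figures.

D ≈ 4.88 mg/L

Travel time t = x/v = 6.08 km / (0.116 m/s) = 6080 m / 0.116 m/s = 52410 s = 0.6066 d.
k_1 L₀/(k_2−k_1) = 0.218×22.8/(0.662−0.218) = 4.970/0.4440 = 11.19 mg/L.
e^(−k_1 t) = e^(−0.218×0.6066) = 0.8761; e^(−k_2 t) = e^(−0.662×0.6066) = 0.6693.
D = 11.19 × (0.8761 − 0.6693) + 3.83 × 0.6693 = 2.316 + 2.563 = 4.879 mg/L.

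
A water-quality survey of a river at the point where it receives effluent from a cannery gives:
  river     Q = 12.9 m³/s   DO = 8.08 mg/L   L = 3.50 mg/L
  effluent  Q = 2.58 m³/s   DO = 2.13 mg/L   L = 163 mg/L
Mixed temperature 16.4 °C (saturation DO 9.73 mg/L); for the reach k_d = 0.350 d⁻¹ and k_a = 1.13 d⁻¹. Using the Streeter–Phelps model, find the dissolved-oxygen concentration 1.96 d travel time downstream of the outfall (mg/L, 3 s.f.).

DO ≈ 4.12 mg/L

Mixed DO = (12.9×8.08 + 2.58×2.13)/(12.9+2.58) = 109.7/15.48 = 7.088 mg/L.
Mixed L₀ = (12.9×3.50 + 2.58×163)/(15.48) = 465.7/15.48 = 30.08 mg/L.
Initial deficit D₀ = C_s − DO₀ = 9.73 − 7.088 = 2.642 mg/L.
D(1.96) = [0.350×30.08/(1.13−0.350)](e^(−0.350×1.96) − e^(−1.13×1.96)) + 2.642 e^(−1.13×1.96)
= 13.50 × (0.5036 − 0.1092) + 2.642 × 0.1092 = 5.613 mg/L.
DO = 9.73 − 5.613 = 4.117 mg/L.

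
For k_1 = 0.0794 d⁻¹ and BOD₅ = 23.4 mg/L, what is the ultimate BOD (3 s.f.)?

BOD₅ = L₀(1 − e^(−5k_1)) ⇒ L₀ = BOD₅ / (1 − e^(−5×0.0794))
= 23.4 / (1 − 0.6723) = 23.4 / 0.3277 = 71.41 mg/L.

L₀ ≈ 71.4 mg/L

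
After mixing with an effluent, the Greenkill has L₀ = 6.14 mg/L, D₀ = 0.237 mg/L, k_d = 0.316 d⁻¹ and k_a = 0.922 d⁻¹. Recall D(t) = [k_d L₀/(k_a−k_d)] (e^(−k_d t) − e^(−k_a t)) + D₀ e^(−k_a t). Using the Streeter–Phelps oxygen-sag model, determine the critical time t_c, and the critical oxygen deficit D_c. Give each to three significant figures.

t_c = [1/(k_a−k_d)] ln[(k_a/k_d)(1 − D₀(k_a−k_d)/(k_d L₀))]
= [1/(0.922−0.316)] ln[(0.922/0.316)(1 − 0.237×0.6060/(0.316×6.14))]
= (1/0.6060) ln[2.918 × 0.9260] = 1.650 × ln(2.702) = 1.650 × 0.9939 = 1.640 d.
D_c = (k_d/k_a) L₀ e^(−k_d t_c) = (0.316/0.922) × 6.14 × e^(−0.316×1.640) = 0.3427 × 6.14 × 0.5956 = 1.253 mg/L.

t_c ≈ 1.64 d; D_c ≈ 1.25 mg/L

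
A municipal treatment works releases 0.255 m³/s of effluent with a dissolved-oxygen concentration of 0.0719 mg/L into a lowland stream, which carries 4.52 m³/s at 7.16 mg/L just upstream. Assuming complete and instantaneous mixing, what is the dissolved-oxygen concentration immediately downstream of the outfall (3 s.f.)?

6.78 mg/L

Flow-weighted mixing: C = (Q_r C_r + Q_w C_w)/(Q_r + Q_w)
= (4.52×7.16 + 0.255×0.0719)/(4.52 + 0.255) = 32.38/4.775 = 6.781 mg/L.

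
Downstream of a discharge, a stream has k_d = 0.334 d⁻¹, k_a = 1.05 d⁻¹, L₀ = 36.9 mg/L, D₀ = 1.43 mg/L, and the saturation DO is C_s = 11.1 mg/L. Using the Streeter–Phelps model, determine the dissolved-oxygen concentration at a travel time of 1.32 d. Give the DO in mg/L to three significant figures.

DO ≈ 3.97 mg/L

k_d L₀/(k_a−k_d) = 0.334×36.9/(1.05−0.334) = 12.32/0.7160 = 17.21 mg/L.
e^(−k_d t) = e^(−0.334×1.320) = 0.6435; e^(−k_a t) = e^(−1.05×1.320) = 0.2501.
D = 17.21 × (0.6435 − 0.2501) + 1.43 × 0.2501 = 6.772 + 0.3576 = 7.129 mg/L.
DO = C_s − D = 11.1 − 7.129 = 3.971 mg/L.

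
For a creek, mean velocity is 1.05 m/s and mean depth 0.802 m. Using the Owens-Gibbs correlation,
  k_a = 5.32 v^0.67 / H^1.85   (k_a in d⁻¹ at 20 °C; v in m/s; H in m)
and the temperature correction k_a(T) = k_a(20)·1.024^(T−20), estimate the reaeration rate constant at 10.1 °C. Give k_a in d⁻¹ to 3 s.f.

k_a(20) = 5.32 × 1.05^0.67 / 0.802^1.85 = 5.32 × 1.033 / 0.6648 = 8.268 d⁻¹.
k_a(10.1) = 8.268 × 1.024^(10.1−20) = 8.268 × 0.7907 = 6.538 d⁻¹.

k_a ≈ 6.54 d⁻¹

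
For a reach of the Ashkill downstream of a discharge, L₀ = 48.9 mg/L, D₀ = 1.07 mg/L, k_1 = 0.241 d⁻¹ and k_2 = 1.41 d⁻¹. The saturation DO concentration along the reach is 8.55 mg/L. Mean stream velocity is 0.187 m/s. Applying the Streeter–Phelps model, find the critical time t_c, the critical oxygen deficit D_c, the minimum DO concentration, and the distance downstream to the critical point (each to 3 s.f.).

t_c ≈ 1.42 d; D_c ≈ 5.94 mg/L; min DO ≈ 2.61 mg/L; x_c ≈ 22.9 km

At the critical point dD/dt = 0, so k_1 L₀ e^(−k_1 t) = k_2 D. Substituting D(t) from the Streeter–Phelps equation and solving for t gives
t_c = ln[(k_2/k_1)(1 − D₀(k_2−k_1)/(k_1 L₀))] / (k_2−k_1).
Here k_2−k_1 = 1.169 d⁻¹ and 1 − D₀(k_2−k_1)/(k_1 L₀) = 1 − 1.07×1.169/(0.241×48.9) = 0.8939, so
t_c = ln(5.851 × 0.8939) / 1.169 = 1.654 / 1.169 = 1.415 d.
L(t_c) = L₀ e^(−k_1 t_c) = 48.9 × 0.7110 = 34.77 mg/L, and at the critical point k_2 D_c = k_1 L, so D_c = (0.241/1.41) × 34.77 = 5.943 mg/L.
Minimum DO = C_s − D_c = 8.55 − 5.943 = 2.607 mg/L.
x_c = v t_c = 0.187 m/s × 1.415 d × 86400 s/d = 22860 m ≈ 22.9 km.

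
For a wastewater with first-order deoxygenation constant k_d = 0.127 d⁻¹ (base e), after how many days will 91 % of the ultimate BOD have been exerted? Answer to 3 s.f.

y/L₀ = 1 − e^(−k_d t) = 0.91 ⇒ e^(−k_d t) = 0.0900
t = −ln(0.0900) / 0.127 = 2.408 / 0.127 = 18.96 d.

t ≈ 19.0 d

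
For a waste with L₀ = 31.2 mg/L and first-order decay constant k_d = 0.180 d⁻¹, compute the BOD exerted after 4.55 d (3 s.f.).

y_t = L₀(1 − e^(−k_d t)) = 31.2 × (1 − e^(−0.180×4.55))
= 31.2 × (1 − 0.4409) = 31.2 × 0.5591 = 17.44 mg/L.

y ≈ 17.4 mg/L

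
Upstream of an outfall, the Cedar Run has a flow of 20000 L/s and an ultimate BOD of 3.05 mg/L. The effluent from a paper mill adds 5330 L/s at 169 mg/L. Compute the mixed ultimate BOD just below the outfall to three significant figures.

Flow-weighted mixing: C = (Q_r C_r + Q_w C_w)/(Q_r + Q_w)
= (20000×3.05 + 5330×169)/(20000 + 5330) = 961800/25330 = 37.97 mg/L.

38.0 mg/L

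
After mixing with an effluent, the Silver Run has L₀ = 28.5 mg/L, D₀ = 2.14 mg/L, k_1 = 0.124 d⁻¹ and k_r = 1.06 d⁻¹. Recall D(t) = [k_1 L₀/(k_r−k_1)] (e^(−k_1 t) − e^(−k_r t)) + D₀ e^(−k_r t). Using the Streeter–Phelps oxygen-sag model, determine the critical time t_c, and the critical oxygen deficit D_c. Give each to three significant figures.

At the critical point dD/dt = 0, so k_1 L₀ e^(−k_1 t) = k_r D. Substituting D(t) from the Streeter–Phelps equation and solving for t gives
t_c = ln[(k_r/k_1)(1 − D₀(k_r−k_1)/(k_1 L₀))] / (k_r−k_1).
Here k_r−k_1 = 0.9360 d⁻¹ and 1 − D₀(k_r−k_1)/(k_1 L₀) = 1 − 2.14×0.9360/(0.124×28.5) = 0.4332, so
t_c = ln(8.548 × 0.4332) / 0.9360 = 1.309 / 0.9360 = 1.399 d.
D_c = (k_1/k_r) L₀ e^(−k_1 t_c) = (0.124/1.06) × 28.5 × e^(−0.124×1.399) = 0.1170 × 28.5 × 0.8408 = 2.803 mg/L.

t_c ≈ 1.40 d; D_c ≈ 2.80 mg/L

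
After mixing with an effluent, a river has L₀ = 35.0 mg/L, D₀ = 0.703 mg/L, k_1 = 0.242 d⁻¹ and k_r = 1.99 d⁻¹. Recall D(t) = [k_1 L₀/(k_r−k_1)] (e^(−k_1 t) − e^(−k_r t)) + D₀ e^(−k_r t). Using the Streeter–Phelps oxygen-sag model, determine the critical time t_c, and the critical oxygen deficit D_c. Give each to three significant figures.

At the critical point dD/dt = 0, so k_1 L₀ e^(−k_1 t) = k_r D. Substituting D(t) from the Streeter–Phelps equation and solving for t gives
t_c = ln[(k_r/k_1)(1 − D₀(k_r−k_1)/(k_1 L₀))] / (k_r−k_1).
Here k_r−k_1 = 1.748 d⁻¹ and 1 − D₀(k_r−k_1)/(k_1 L₀) = 1 − 0.703×1.748/(0.242×35.0) = 0.8549, so
t_c = ln(8.223 × 0.8549) / 1.748 = 1.950 / 1.748 = 1.116 d.
D_c = (k_1/k_r) L₀ e^(−k_1 t_c) = (0.242/1.99) × 35.0 × e^(−0.242×1.116) = 0.1216 × 35.0 × 0.7634 = 3.249 mg/L.

t_c ≈ 1.12 d; D_c ≈ 3.25 mg/L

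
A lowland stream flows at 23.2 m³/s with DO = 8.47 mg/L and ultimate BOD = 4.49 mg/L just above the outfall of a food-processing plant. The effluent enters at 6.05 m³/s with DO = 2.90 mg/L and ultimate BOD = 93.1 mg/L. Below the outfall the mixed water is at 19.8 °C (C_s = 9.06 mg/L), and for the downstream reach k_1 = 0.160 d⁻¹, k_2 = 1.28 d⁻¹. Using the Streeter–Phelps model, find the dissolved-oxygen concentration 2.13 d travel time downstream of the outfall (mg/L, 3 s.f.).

Mixed DO = (23.2×8.47 + 6.05×2.90)/(23.2+6.05) = 214.0/29.25 = 7.318 mg/L.
Mixed L₀ = (23.2×4.49 + 6.05×93.1)/(29.25) = 667.4/29.25 = 22.82 mg/L.
Initial deficit D₀ = C_s − DO₀ = 9.06 − 7.318 = 1.742 mg/L.
D(2.13) = [0.160×22.82/(1.28−0.160)](e^(−0.160×2.13) − e^(−1.28×2.13)) + 1.742 e^(−1.28×2.13)
= 3.260 × (0.7112 − 0.06545) + 1.742 × 0.06545 = 2.219 mg/L.
DO = 9.06 − 2.219 = 6.841 mg/L.

DO ≈ 6.84 mg/L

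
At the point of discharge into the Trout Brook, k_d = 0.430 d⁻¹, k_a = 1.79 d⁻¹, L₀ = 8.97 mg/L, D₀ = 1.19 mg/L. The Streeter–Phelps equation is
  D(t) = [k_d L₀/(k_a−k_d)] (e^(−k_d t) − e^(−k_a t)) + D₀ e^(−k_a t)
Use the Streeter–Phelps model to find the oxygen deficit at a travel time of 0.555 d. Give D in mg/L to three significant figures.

D ≈ 1.62 mg/L

k_d L₀/(k_a−k_d) = 0.430×8.97/(1.79−0.430) = 3.857/1.360 = 2.836 mg/L.
e^(−k_d t) = e^(−0.430×0.5550) = 0.7877; e^(−k_a t) = e^(−1.79×0.5550) = 0.3703.
D = 2.836 × (0.7877 − 0.3703) + 1.19 × 0.3703 = 1.184 + 0.4407 = 1.624 mg/L.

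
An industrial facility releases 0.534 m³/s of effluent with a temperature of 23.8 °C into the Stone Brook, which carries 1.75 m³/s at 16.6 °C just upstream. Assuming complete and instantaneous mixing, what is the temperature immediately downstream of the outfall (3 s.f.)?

Flow-weighted mixing: C = (Q_r C_r + Q_w C_w)/(Q_r + Q_w)
= (1.75×16.6 + 0.534×23.8)/(1.75 + 0.534) = 41.76/2.284 = 18.28 °C.

18.3 °C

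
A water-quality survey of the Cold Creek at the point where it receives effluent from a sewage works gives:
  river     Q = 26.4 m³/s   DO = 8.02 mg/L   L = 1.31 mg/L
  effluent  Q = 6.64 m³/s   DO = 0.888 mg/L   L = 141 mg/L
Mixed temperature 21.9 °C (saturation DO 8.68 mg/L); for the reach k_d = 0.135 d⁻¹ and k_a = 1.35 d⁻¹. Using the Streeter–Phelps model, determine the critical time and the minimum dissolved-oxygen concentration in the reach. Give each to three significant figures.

t_c ≈ 1.05 d; minimum DO ≈ 6.13 mg/L

Mixed DO = (26.4×8.02 + 6.64×0.888)/(26.4+6.64) = 217.6/33.04 = 6.587 mg/L.
Mixed L₀ = (26.4×1.31 + 6.64×141)/(33.04) = 970.8/33.04 = 29.38 mg/L.
Initial deficit D₀ = C_s − DO₀ = 8.68 − 6.587 = 2.093 mg/L.
t_c = (1/1.215) ln[(1.35/0.135)(1 − 2.093×1.215/(0.135×29.38))] = 0.8230 × ln(3.588) = 1.052 d.
D_c = (0.135/1.35) × 29.38 × e^(−0.135×1.052) = 0.1000 × 29.38 × 0.8677 = 2.549 mg/L.
Minimum DO = 8.68 − 2.549 = 6.131 mg/L.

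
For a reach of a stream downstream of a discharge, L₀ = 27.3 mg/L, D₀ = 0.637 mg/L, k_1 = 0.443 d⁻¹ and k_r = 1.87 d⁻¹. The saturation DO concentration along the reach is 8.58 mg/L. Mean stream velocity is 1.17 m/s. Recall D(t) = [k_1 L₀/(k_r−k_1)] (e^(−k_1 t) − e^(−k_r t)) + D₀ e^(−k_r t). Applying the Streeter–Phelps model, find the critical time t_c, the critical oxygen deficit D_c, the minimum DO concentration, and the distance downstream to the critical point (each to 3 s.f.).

t_c ≈ 0.954 d; D_c ≈ 4.24 mg/L; min DO ≈ 4.34 mg/L; x_c ≈ 96.5 km

At the critical point dD/dt = 0, so k_1 L₀ e^(−k_1 t) = k_r D. Substituting D(t) from the Streeter–Phelps equation and solving for t gives
t_c = ln[(k_r/k_1)(1 − D₀(k_r−k_1)/(k_1 L₀))] / (k_r−k_1).
Here k_r−k_1 = 1.427 d⁻¹ and 1 − D₀(k_r−k_1)/(k_1 L₀) = 1 − 0.637×1.427/(0.443×27.3) = 0.9248, so
t_c = ln(4.221 × 0.9248) / 1.427 = 1.362 / 1.427 = 0.9544 d.
D_c = (k_1/k_r) L₀ e^(−k_1 t_c) = (0.443/1.87) × 27.3 × e^(−0.443×0.9544) = 0.2369 × 27.3 × 0.6552 = 4.237 mg/L.
Minimum DO = C_s − D_c = 8.58 − 4.237 = 4.343 mg/L.
x_c = v t_c = 1.17 m/s × 0.9544 d × 86400 s/d = 96480 m ≈ 96.5 km.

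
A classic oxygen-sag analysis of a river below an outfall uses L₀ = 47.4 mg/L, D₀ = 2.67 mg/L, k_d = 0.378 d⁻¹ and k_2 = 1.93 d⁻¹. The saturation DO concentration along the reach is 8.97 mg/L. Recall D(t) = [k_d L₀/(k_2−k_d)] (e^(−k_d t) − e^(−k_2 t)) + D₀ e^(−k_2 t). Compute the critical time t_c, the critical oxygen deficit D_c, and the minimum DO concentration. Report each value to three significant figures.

t_c ≈ 0.881 d; D_c ≈ 6.65 mg/L; min DO ≈ 2.32 mg/L

t_c = [1/(k_2−k_d)] ln[(k_2/k_d)(1 − D₀(k_2−k_d)/(k_d L₀))]
= [1/(1.93−0.378)] ln[(1.93/0.378)(1 − 2.67×1.552/(0.378×47.4))]
= (1/1.552) ln[5.106 × 0.7687] = 0.6443 × ln(3.925) = 0.6443 × 1.367 = 0.8810 d.
L(t_c) = L₀ e^(−k_d t_c) = 47.4 × 0.7167 = 33.97 mg/L, and at the critical point k_2 D_c = k_d L, so D_c = (0.378/1.93) × 33.97 = 6.654 mg/L.
Minimum DO = C_s − D_c = 8.97 − 6.654 = 2.316 mg/L.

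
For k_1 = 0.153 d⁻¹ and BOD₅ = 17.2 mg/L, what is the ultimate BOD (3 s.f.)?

BOD₅ = L₀(1 − e^(−5k_1)) ⇒ L₀ = BOD₅ / (1 − e^(−5×0.153))
= 17.2 / (1 − 0.4653) = 17.2 / 0.5347 = 32.17 mg/L.

L₀ ≈ 32.2 mg/L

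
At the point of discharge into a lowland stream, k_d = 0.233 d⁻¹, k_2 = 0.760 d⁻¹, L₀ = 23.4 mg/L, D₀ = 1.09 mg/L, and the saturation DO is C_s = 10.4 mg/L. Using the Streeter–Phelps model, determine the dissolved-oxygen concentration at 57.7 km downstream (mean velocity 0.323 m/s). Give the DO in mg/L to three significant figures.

DO ≈ 5.93 mg/L

Travel time t = x/v = 57.7 km / (0.323 m/s) = 57700 m / 0.323 m/s = 178600 s = 2.068 d.
k_d L₀/(k_2−k_d) = 0.233×23.4/(0.760−0.233) = 5.452/0.5270 = 10.35 mg/L.
e^(−k_d t) = e^(−0.233×2.068) = 0.6177; e^(−k_2 t) = e^(−0.760×2.068) = 0.2078.
D = 10.35 × (0.6177 − 0.2078) + 1.09 × 0.2078 = 4.241 + 0.2265 = 4.468 mg/L.
DO = C_s − D = 10.4 − 4.468 = 5.932 mg/L.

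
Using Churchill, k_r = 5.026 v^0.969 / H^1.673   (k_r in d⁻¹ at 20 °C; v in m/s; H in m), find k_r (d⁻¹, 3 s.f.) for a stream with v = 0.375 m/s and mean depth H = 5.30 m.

k_r ≈ 0.119 d⁻¹

k_r = 5.026 × 0.375^0.969 / 5.30^1.673 = 5.026 × 0.3866 / 16.28 = 0.1193 d⁻¹.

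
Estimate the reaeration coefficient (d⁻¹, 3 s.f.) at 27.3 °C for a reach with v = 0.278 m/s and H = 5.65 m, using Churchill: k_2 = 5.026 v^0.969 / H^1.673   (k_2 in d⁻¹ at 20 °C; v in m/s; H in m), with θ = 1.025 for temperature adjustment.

k_2(20) = 5.026 × 0.278^0.969 / 5.65^1.673 = 5.026 × 0.2893 / 18.12 = 0.08023 d⁻¹.
k_2(27.3) = 0.08023 × 1.025^(27.3−20) = 0.08023 × 1.198 = 0.09607 d⁻¹.

k_2 ≈ 0.0961 d⁻¹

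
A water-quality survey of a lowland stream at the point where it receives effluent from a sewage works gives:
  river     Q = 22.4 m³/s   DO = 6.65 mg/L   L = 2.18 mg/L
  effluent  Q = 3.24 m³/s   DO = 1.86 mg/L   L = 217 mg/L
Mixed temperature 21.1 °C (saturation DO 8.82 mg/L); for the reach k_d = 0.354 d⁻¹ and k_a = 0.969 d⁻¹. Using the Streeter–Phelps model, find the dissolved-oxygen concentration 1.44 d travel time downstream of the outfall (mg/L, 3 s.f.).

DO ≈ 2.18 mg/L

Mixed DO = (22.4×6.65 + 3.24×1.86)/(22.4+3.24) = 155.0/25.64 = 6.045 mg/L.
Mixed L₀ = (22.4×2.18 + 3.24×217)/(25.64) = 751.9/25.64 = 29.33 mg/L.
Initial deficit D₀ = C_s − DO₀ = 8.82 − 6.045 = 2.775 mg/L.
D(1.44) = [0.354×29.33/(0.969−0.354)](e^(−0.354×1.44) − e^(−0.969×1.44)) + 2.775 e^(−0.969×1.44)
= 16.88 × (0.6006 − 0.2477) + 2.775 × 0.2477 = 6.645 mg/L.
DO = 8.82 − 6.645 = 2.175 mg/L.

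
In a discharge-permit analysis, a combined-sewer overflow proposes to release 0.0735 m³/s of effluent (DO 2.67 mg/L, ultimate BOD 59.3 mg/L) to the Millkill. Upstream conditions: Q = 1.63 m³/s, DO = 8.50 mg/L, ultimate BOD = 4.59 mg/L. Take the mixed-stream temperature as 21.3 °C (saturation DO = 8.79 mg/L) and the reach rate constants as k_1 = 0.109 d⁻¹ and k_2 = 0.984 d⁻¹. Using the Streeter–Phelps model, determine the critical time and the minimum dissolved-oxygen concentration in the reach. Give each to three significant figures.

Mixed DO = (1.63×8.50 + 0.0735×2.67)/(1.63+0.0735) = 14.05/1.703 = 8.248 mg/L.
Mixed L₀ = (1.63×4.59 + 0.0735×59.3)/(1.703) = 11.84/1.703 = 6.951 mg/L.
Initial deficit D₀ = C_s − DO₀ = 8.79 − 8.248 = 0.5415 mg/L.
t_c = (1/0.8750) ln[(0.984/0.109)(1 − 0.5415×0.8750/(0.109×6.951))] = 1.143 × ln(3.381) = 1.392 d.
D_c = (0.109/0.984) × 6.951 × e^(−0.109×1.392) = 0.1108 × 6.951 × 0.8592 = 0.6615 mg/L.
Minimum DO = 8.79 − 0.6615 = 8.128 mg/L.

t_c ≈ 1.39 d; minimum DO ≈ 8.13 mg/L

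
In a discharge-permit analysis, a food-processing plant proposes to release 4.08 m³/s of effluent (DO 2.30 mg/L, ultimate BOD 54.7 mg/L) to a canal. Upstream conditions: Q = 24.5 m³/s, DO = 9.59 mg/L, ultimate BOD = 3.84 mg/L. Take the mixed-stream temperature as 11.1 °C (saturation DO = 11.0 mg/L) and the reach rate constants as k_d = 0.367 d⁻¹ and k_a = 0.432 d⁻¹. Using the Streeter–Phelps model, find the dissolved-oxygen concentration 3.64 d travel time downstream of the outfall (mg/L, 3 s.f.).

DO ≈ 7.02 mg/L

Mixed DO = (24.5×9.59 + 4.08×2.30)/(24.5+4.08) = 244.3/28.58 = 8.549 mg/L.
Mixed L₀ = (24.5×3.84 + 4.08×54.7)/(28.58) = 317.3/28.58 = 11.10 mg/L.
Initial deficit D₀ = C_s − DO₀ = 11.0 − 8.549 = 2.451 mg/L.
D(3.64) = [0.367×11.10/(0.432−0.367)](e^(−0.367×3.64) − e^(−0.432×3.64)) + 2.451 e^(−0.432×3.64)
= 62.68 × (0.2629 − 0.2075) + 2.451 × 0.2075 = 3.981 mg/L.
DO = 11.0 − 3.981 = 7.019 mg/L.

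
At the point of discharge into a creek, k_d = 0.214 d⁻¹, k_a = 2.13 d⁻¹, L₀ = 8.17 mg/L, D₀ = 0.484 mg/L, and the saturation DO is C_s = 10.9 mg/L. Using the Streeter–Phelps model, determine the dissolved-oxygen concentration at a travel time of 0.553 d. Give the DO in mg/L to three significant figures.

DO ≈ 10.2 mg/L

k_d L₀/(k_a−k_d) = 0.214×8.17/(2.13−0.214) = 1.748/1.916 = 0.9125 mg/L.
e^(−k_d t) = e^(−0.214×0.5530) = 0.8884; e^(−k_a t) = e^(−2.13×0.5530) = 0.3079.
D = 0.9125 × (0.8884 − 0.3079) + 0.484 × 0.3079 = 0.5297 + 0.1490 = 0.6787 mg/L.
DO = C_s − D = 10.9 − 0.6787 = 10.22 mg/L.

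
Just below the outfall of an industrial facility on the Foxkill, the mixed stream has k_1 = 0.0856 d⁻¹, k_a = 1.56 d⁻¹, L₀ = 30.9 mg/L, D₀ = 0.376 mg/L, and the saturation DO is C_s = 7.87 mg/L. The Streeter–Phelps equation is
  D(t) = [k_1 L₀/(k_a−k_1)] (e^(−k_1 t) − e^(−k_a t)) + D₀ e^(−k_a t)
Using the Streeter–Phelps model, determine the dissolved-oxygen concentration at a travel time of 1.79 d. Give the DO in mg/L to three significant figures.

k_1 L₀/(k_a−k_1) = 0.0856×30.9/(1.56−0.0856) = 2.645/1.474 = 1.794 mg/L.
e^(−k_1 t) = e^(−0.0856×1.790) = 0.8579; e^(−k_a t) = e^(−1.56×1.790) = 0.06127.
D = 1.794 × (0.8579 − 0.06127) + 0.376 × 0.06127 = 1.429 + 0.02304 = 1.452 mg/L.
DO = C_s − D = 7.87 − 1.452 = 6.418 mg/L.

DO ≈ 6.42 mg/L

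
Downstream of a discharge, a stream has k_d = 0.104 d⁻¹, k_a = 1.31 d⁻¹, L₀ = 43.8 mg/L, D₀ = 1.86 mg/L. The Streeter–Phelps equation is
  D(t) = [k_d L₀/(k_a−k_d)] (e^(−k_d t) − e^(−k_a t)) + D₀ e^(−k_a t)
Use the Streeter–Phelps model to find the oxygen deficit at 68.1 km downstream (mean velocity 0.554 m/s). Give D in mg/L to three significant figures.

D ≈ 2.96 mg/L

Travel time t = x/v = 68.1 km / (0.554 m/s) = 68100 m / 0.554 m/s = 122900 s = 1.423 d.
k_d L₀/(k_a−k_d) = 0.104×43.8/(1.31−0.104) = 4.555/1.206 = 3.777 mg/L.
e^(−k_d t) = e^(−0.104×1.423) = 0.8625; e^(−k_a t) = e^(−1.31×1.423) = 0.1551.
D = 3.777 × (0.8625 − 0.1551) + 1.86 × 0.1551 = 2.672 + 0.2885 = 2.960 mg/L.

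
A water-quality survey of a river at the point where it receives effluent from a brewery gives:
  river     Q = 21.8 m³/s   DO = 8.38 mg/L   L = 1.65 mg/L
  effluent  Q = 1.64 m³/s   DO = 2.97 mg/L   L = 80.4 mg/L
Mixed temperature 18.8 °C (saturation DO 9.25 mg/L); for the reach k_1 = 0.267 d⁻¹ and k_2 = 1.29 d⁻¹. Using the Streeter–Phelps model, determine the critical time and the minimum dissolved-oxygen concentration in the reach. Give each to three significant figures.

Mixed DO = (21.8×8.38 + 1.64×2.97)/(21.8+1.64) = 187.6/23.44 = 8.001 mg/L.
Mixed L₀ = (21.8×1.65 + 1.64×80.4)/(23.44) = 167.8/23.44 = 7.160 mg/L.
Initial deficit D₀ = C_s − DO₀ = 9.25 − 8.001 = 1.249 mg/L.
t_c = (1/1.023) ln[(1.29/0.267)(1 − 1.249×1.023/(0.267×7.160))] = 0.9775 × ln(1.603) = 0.4615 d.
D_c = (0.267/1.29) × 7.160 × e^(−0.267×0.4615) = 0.2070 × 7.160 × 0.8841 = 1.310 mg/L.
Minimum DO = 9.25 − 1.310 = 7.940 mg/L.

t_c ≈ 0.462 d; minimum DO ≈ 7.94 mg/L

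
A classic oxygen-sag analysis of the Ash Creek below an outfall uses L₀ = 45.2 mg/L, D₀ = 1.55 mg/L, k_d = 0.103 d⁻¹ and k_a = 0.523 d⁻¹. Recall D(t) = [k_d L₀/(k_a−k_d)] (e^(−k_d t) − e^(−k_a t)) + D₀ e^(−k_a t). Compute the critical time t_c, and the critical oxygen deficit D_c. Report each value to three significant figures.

t_c = [1/(k_a−k_d)] ln[(k_a/k_d)(1 − D₀(k_a−k_d)/(k_d L₀))]
= [1/(0.523−0.103)] ln[(0.523/0.103)(1 − 1.55×0.4200/(0.103×45.2))]
= (1/0.4200) ln[5.078 × 0.8602] = 2.381 × ln(4.368) = 2.381 × 1.474 = 3.510 d.
D_c = (k_d/k_a) L₀ e^(−k_d t_c) = (0.103/0.523) × 45.2 × e^(−0.103×3.510) = 0.1969 × 45.2 × 0.6966 = 6.201 mg/L.

t_c ≈ 3.51 d; D_c ≈ 6.20 mg/L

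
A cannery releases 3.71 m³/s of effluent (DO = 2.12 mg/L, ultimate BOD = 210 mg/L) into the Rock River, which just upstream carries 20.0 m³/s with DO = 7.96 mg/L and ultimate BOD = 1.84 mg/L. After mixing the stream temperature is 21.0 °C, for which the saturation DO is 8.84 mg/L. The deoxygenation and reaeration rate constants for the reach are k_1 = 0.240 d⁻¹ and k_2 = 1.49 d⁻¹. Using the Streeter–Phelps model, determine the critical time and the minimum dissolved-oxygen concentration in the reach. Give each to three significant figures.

t_c ≈ 1.21 d; minimum DO ≈ 4.69 mg/L

Mixed DO = (20.0×7.96 + 3.71×2.12)/(20.0+3.71) = 167.1/23.71 = 7.046 mg/L.
Mixed L₀ = (20.0×1.84 + 3.71×210)/(23.71) = 815.9/23.71 = 34.41 mg/L.
Initial deficit D₀ = C_s − DO₀ = 8.84 − 7.046 = 1.794 mg/L.
t_c = (1/1.250) ln[(1.49/0.240)(1 − 1.794×1.250/(0.240×34.41))] = 0.8000 × ln(4.523) = 1.207 d.
D_c = (0.240/1.49) × 34.41 × e^(−0.240×1.207) = 0.1611 × 34.41 × 0.7484 = 4.149 mg/L.
Minimum DO = 8.84 − 4.149 = 4.691 mg/L.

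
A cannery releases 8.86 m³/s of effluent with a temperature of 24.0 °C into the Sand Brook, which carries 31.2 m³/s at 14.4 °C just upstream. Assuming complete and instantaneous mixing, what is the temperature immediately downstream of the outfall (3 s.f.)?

16.5 °C

Flow-weighted mixing: C = (Q_r C_r + Q_w C_w)/(Q_r + Q_w)
= (31.2×14.4 + 8.86×24.0)/(31.2 + 8.86) = 661.9/40.06 = 16.52 °C.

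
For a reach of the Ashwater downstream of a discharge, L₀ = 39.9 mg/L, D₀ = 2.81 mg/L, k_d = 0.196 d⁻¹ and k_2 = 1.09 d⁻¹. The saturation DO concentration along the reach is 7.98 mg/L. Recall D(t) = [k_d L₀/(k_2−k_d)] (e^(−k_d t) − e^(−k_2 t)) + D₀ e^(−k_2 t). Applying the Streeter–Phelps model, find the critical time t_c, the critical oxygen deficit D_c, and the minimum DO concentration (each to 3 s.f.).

t_c = [1/(k_2−k_d)] ln[(k_2/k_d)(1 − D₀(k_2−k_d)/(k_d L₀))]
= [1/(1.09−0.196)] ln[(1.09/0.196)(1 − 2.81×0.8940/(0.196×39.9))]
= (1/0.8940) ln[5.561 × 0.6788] = 1.119 × ln(3.775) = 1.119 × 1.328 = 1.486 d.
L(t_c) = L₀ e^(−k_d t_c) = 39.9 × 0.7473 = 29.82 mg/L, and at the critical point k_2 D_c = k_d L, so D_c = (0.196/1.09) × 29.82 = 5.362 mg/L.
Minimum DO = C_s − D_c = 7.98 − 5.362 = 2.618 mg/L.

t_c ≈ 1.49 d; D_c ≈ 5.36 mg/L; min DO ≈ 2.62 mg/L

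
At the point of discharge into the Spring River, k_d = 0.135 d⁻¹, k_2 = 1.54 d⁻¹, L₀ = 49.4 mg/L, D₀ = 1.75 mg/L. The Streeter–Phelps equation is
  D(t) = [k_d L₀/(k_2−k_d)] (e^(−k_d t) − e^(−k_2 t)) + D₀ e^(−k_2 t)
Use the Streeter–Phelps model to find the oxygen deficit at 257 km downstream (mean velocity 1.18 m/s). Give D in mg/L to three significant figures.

D ≈ 3.32 mg/L

Travel time t = x/v = 257 km / (1.18 m/s) = 257000 m / 1.18 m/s = 217800 s = 2.521 d.
k_d L₀/(k_2−k_d) = 0.135×49.4/(1.54−0.135) = 6.669/1.405 = 4.747 mg/L.
e^(−k_d t) = e^(−0.135×2.521) = 0.7116; e^(−k_2 t) = e^(−1.54×2.521) = 0.02061.
D = 4.747 × (0.7116 − 0.02061) + 1.75 × 0.02061 = 3.280 + 0.03607 = 3.316 mg/L.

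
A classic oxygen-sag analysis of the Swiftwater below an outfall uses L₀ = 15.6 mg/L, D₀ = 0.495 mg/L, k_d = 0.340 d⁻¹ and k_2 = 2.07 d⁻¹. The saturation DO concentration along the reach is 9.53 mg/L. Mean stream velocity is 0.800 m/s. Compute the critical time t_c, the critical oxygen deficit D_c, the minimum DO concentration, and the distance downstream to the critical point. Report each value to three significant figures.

With k_2/k_d = 6.088 and 1 − D₀(k_2−k_d)/(k_d L₀) = 0.8385,
t_c = ln(6.088 × 0.8385) / (2.07 − 0.340) = ln(5.105) / 1.730 = 1.630/1.730 = 0.9424 d.
L(t_c) = L₀ e^(−k_d t_c) = 15.6 × 0.7259 = 11.32 mg/L, and at the critical point k_2 D_c = k_d L, so D_c = (0.340/2.07) × 11.32 = 1.860 mg/L.
Minimum DO = C_s − D_c = 9.53 − 1.860 = 7.670 mg/L.
x_c = v t_c = 0.800 m/s × 0.9424 d × 86400 s/d = 65140 m ≈ 65.1 km.

t_c ≈ 0.942 d; D_c ≈ 1.86 mg/L; min DO ≈ 7.67 mg/L; x_c ≈ 65.1 km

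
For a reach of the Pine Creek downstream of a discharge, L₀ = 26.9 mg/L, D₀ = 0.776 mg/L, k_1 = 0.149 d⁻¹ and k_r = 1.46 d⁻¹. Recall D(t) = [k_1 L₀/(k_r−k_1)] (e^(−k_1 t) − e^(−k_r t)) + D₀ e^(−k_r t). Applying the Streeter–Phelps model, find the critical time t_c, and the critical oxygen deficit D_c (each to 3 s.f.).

t_c ≈ 1.52 d; D_c ≈ 2.19 mg/L

At the critical point dD/dt = 0, so k_1 L₀ e^(−k_1 t) = k_r D. Substituting D(t) from the Streeter–Phelps equation and solving for t gives
t_c = ln[(k_r/k_1)(1 − D₀(k_r−k_1)/(k_1 L₀))] / (k_r−k_1).
Here k_r−k_1 = 1.311 d⁻¹ and 1 − D₀(k_r−k_1)/(k_1 L₀) = 1 − 0.776×1.311/(0.149×26.9) = 0.7462, so
t_c = ln(9.799 × 0.7462) / 1.311 = 1.989 / 1.311 = 1.518 d.
L(t_c) = L₀ e^(−k_1 t_c) = 26.9 × 0.7976 = 21.46 mg/L, and at the critical point k_r D_c = k_1 L, so D_c = (0.149/1.46) × 21.46 = 2.190 mg/L.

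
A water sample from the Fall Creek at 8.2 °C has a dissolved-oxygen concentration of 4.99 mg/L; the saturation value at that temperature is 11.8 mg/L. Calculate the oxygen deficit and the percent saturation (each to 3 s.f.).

D = C_s − C = 11.8 − 4.99 = 6.81 mg/L.
% saturation = 4.99/11.8 × 100 = 42.3 %.

D ≈ 6.81 mg/L; 42.3 % saturation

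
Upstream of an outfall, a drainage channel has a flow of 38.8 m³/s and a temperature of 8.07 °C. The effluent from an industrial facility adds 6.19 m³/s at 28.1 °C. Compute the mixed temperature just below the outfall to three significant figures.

Flow-weighted mixing: C = (Q_r C_r + Q_w C_w)/(Q_r + Q_w)
= (38.8×8.07 + 6.19×28.1)/(38.8 + 6.19) = 487.1/44.99 = 10.83 °C.

10.8 °C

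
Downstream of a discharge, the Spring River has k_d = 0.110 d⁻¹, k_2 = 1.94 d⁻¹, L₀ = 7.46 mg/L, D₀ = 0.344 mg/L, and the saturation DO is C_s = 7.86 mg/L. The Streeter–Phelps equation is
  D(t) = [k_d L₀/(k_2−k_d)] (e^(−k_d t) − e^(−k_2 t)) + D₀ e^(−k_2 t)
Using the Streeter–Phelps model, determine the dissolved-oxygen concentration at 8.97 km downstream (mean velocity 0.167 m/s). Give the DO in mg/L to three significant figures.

Travel time t = x/v = 8.97 km / (0.167 m/s) = 8970 m / 0.167 m/s = 53710 s = 0.6217 d.
k_d L₀/(k_2−k_d) = 0.110×7.46/(1.94−0.110) = 0.8206/1.830 = 0.4484 mg/L.
e^(−k_d t) = e^(−0.110×0.6217) = 0.9339; e^(−k_2 t) = e^(−1.94×0.6217) = 0.2994.
D = 0.4484 × (0.9339 − 0.2994) + 0.344 × 0.2994 = 0.2845 + 0.1030 = 0.3875 mg/L.
DO = C_s − D = 7.86 − 0.3875 = 7.472 mg/L.

DO ≈ 7.47 mg/L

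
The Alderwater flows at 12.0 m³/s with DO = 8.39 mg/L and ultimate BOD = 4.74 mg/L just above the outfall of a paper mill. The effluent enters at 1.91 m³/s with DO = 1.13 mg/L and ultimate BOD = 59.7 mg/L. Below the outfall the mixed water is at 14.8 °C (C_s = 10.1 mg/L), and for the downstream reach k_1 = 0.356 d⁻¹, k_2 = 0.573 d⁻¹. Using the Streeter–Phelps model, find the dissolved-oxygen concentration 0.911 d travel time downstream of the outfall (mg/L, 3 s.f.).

Mixed DO = (12.0×8.39 + 1.91×1.13)/(12.0+1.91) = 102.8/13.91 = 7.393 mg/L.
Mixed L₀ = (12.0×4.74 + 1.91×59.7)/(13.91) = 170.9/13.91 = 12.29 mg/L.
Initial deficit D₀ = C_s − DO₀ = 10.1 − 7.393 = 2.707 mg/L.
D(0.911) = [0.356×12.29/(0.573−0.356)](e^(−0.356×0.911) − e^(−0.573×0.911)) + 2.707 e^(−0.573×0.911)
= 20.16 × (0.7230 − 0.5933) + 2.707 × 0.5933 = 4.220 mg/L.
DO = 10.1 − 4.220 = 5.880 mg/L.

DO ≈ 5.88 mg/L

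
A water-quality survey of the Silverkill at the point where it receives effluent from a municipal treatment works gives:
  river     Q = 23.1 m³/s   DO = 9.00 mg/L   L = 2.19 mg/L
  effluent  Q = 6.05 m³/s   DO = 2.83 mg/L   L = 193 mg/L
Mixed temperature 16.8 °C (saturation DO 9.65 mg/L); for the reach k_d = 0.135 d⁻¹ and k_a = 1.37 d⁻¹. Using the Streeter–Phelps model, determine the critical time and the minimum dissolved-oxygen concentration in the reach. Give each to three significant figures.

Mixed DO = (23.1×9.00 + 6.05×2.83)/(23.1+6.05) = 225.0/29.15 = 7.719 mg/L.
Mixed L₀ = (23.1×2.19 + 6.05×193)/(29.15) = 1218/29.15 = 41.79 mg/L.
Initial deficit D₀ = C_s − DO₀ = 9.65 − 7.719 = 1.931 mg/L.
t_c = (1/1.235) ln[(1.37/0.135)(1 − 1.931×1.235/(0.135×41.79))] = 0.8097 × ln(5.860) = 1.432 d.
D_c = (0.135/1.37) × 41.79 × e^(−0.135×1.432) = 0.09854 × 41.79 × 0.8243 = 3.394 mg/L.
Minimum DO = 9.65 − 3.394 = 6.256 mg/L.

t_c ≈ 1.43 d; minimum DO ≈ 6.26 mg/L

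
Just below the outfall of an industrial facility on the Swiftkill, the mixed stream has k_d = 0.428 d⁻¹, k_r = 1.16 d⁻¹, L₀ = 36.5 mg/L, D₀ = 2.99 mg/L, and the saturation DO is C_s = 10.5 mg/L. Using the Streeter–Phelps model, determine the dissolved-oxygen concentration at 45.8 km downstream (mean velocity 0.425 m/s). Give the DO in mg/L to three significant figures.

DO ≈ 2.30 mg/L

Travel time t = x/v = 45.8 km / (0.425 m/s) = 45800 m / 0.425 m/s = 107800 s = 1.247 d.
k_d L₀/(k_r−k_d) = 0.428×36.5/(1.16−0.428) = 15.62/0.7320 = 21.34 mg/L.
e^(−k_d t) = e^(−0.428×1.247) = 0.5864; e^(−k_r t) = e^(−1.16×1.247) = 0.2353.
D = 21.34 × (0.5864 − 0.2353) + 2.99 × 0.2353 = 7.492 + 0.7036 = 8.195 mg/L.
DO = C_s − D = 10.5 − 8.195 = 2.305 mg/L.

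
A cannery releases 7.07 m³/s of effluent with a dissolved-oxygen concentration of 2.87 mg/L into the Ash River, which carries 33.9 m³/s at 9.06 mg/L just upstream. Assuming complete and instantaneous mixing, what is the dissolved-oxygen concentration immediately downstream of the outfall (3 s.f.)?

Flow-weighted mixing: C = (Q_r C_r + Q_w C_w)/(Q_r + Q_w)
= (33.9×9.06 + 7.07×2.87)/(33.9 + 7.07) = 327.4/40.97 = 7.992 mg/L.

7.99 mg/L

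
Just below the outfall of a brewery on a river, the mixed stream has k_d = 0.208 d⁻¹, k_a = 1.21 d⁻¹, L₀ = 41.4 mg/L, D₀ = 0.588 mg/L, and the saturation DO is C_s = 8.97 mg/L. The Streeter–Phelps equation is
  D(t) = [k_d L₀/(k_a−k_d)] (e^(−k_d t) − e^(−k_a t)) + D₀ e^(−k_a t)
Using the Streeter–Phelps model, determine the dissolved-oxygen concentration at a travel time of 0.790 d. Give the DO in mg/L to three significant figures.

k_d L₀/(k_a−k_d) = 0.208×41.4/(1.21−0.208) = 8.611/1.002 = 8.594 mg/L.
e^(−k_d t) = e^(−0.208×0.7900) = 0.8485; e^(−k_a t) = e^(−1.21×0.7900) = 0.3845.
D = 8.594 × (0.8485 − 0.3845) + 0.588 × 0.3845 = 3.988 + 0.2261 = 4.214 mg/L.
DO = C_s − D = 8.97 − 4.214 = 4.756 mg/L.

DO ≈ 4.76 mg/L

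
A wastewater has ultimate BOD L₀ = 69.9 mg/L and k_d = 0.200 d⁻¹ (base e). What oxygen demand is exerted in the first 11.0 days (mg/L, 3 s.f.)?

y_t = L₀(1 − e^(−k_d t)) = 69.9 × (1 − e^(−0.200×11.0))
= 69.9 × (1 − 0.1108) = 69.9 × 0.8892 = 62.15 mg/L.

y ≈ 62.2 mg/L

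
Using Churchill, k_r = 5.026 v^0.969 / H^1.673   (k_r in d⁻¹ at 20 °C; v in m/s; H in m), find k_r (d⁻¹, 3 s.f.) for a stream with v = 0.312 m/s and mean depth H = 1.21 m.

k_r ≈ 1.18 d⁻¹

k_r = 5.026 × 0.312^0.969 / 1.21^1.673 = 5.026 × 0.3235 / 1.376 = 1.182 d⁻¹.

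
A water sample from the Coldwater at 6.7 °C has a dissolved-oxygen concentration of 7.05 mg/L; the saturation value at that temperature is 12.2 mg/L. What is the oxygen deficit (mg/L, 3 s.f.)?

D = C_s − C = 12.2 − 7.05 = 5.15 mg/L.

D ≈ 5.15 mg/L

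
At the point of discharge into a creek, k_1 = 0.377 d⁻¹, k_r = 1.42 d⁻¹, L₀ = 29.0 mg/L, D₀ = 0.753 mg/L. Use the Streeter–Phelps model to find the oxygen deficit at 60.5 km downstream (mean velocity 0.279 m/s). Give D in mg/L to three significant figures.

D ≈ 3.79 mg/L

Travel time t = x/v = 60.5 km / (0.279 m/s) = 60500 m / 0.279 m/s = 216800 s = 2.510 d.
k_1 L₀/(k_r−k_1) = 0.377×29.0/(1.42−0.377) = 10.93/1.043 = 10.48 mg/L.
e^(−k_1 t) = e^(−0.377×2.510) = 0.3882; e^(−k_r t) = e^(−1.42×2.510) = 0.02833.
D = 10.48 × (0.3882 − 0.02833) + 0.753 × 0.02833 = 3.772 + 0.02133 = 3.794 mg/L.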